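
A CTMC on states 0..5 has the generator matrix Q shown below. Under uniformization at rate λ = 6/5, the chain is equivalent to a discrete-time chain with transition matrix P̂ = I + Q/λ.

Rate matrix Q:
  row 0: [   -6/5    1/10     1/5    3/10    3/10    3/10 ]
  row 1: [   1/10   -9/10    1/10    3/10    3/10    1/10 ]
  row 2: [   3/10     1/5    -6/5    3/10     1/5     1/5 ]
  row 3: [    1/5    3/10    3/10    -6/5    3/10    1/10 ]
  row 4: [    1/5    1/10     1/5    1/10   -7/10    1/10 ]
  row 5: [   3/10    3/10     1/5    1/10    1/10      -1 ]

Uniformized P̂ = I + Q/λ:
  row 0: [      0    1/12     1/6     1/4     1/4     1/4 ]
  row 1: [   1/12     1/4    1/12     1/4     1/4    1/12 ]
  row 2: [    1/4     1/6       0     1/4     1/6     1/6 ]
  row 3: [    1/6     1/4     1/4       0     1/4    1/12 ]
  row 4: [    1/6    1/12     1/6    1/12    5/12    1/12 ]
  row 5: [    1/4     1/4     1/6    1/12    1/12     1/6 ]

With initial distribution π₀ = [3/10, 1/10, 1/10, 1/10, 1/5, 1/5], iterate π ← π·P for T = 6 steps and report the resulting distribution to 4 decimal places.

t=0: π = [0.3000, 0.1000, 0.1000, 0.1000, 0.2000, 0.2000]
t=1: π = [0.1333, 0.1583, 0.1500, 0.1583, 0.2417, 0.1583]
t=2: π = [0.1569, 0.1750, 0.1417, 0.1438, 0.2514, 0.1313]
t=3: π = [0.1487, 0.1701, 0.1405, 0.1503, 0.2582, 0.1322]
t=4: π = [0.1504, 0.1705, 0.1416, 0.1474, 0.2593, 0.1308]
t=5: π = [0.1501, 0.1699, 0.1411, 0.1481, 0.2596, 0.1311]
t=6: π = [0.1502, 0.1700, 0.1413, 0.1478, 0.2597, 0.1310]

π = [0.1502, 0.1700, 0.1413, 0.1478, 0.2597, 0.1310]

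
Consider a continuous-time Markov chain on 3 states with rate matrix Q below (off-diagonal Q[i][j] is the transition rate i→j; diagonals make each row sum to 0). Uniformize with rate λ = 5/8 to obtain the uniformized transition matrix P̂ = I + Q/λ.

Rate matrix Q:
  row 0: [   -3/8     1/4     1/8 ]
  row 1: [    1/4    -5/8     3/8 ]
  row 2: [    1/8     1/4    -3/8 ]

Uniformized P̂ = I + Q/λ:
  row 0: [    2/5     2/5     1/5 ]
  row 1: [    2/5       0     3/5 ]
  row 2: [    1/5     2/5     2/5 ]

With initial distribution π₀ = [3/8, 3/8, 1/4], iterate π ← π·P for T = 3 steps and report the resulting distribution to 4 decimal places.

π = [0.3240, 0.2800, 0.3960]

t=0: π = [0.3750, 0.3750, 0.2500]
t=1: π = [0.3500, 0.2500, 0.4000]
t=2: π = [0.3200, 0.3000, 0.3800]
t=3: π = [0.3240, 0.2800, 0.3960]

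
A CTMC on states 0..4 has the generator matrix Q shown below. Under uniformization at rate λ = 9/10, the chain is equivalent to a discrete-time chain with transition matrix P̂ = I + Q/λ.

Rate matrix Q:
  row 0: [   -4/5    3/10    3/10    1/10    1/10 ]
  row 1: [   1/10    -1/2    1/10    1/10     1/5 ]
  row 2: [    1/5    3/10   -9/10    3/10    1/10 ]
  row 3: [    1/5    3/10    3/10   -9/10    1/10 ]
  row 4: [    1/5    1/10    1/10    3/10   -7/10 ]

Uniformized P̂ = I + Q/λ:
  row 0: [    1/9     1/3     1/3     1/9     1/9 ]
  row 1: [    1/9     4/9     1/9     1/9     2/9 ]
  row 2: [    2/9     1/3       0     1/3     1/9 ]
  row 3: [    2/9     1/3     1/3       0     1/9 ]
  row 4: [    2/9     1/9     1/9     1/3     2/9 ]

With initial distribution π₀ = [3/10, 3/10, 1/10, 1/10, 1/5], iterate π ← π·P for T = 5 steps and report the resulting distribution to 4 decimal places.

t=0: π = [0.3000, 0.3000, 0.1000, 0.1000, 0.2000]
t=1: π = [0.1556, 0.3222, 0.1889, 0.1667, 0.1667]
t=2: π = [0.1691, 0.3321, 0.1617, 0.1716, 0.1654]
t=3: π = [0.1665, 0.3335, 0.1689, 0.1647, 0.1664]
t=4: π = [0.1667, 0.3334, 0.1660, 0.1673, 0.1667]
t=5: π = [0.1667, 0.3333, 0.1669, 0.1664, 0.1667]

π = [0.1667, 0.3333, 0.1669, 0.1664, 0.1667]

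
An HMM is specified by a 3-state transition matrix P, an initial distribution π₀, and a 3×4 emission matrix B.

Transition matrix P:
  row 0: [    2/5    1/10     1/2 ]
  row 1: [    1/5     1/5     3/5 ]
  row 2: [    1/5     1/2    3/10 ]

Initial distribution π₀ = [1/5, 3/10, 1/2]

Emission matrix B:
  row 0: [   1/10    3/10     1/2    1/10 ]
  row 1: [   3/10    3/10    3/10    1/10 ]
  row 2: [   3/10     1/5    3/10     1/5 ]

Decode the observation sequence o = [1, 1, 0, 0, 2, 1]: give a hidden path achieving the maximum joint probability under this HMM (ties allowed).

t=0: δ = [6.000e-02, 9.000e-02, 1.000e-01]  (obs o_0=1)
t=1: δ = [7.200e-03, 1.500e-02, 1.080e-02]  ψ = [0, 2, 1]  (obs o_1=1)
t=2: δ = [3.000e-04, 1.620e-03, 2.700e-03]  ψ = [1, 2, 1]  (obs o_2=0)
t=3: δ = [5.400e-05, 4.050e-04, 2.916e-04]  ψ = [2, 2, 1]  (obs o_3=0)
t=4: δ = [4.050e-05, 4.374e-05, 7.290e-05]  ψ = [1, 2, 1]  (obs o_4=2)
t=5: δ = [4.860e-06, 1.093e-05, 5.249e-06]  ψ = [0, 2, 1]  (obs o_5=1)
backtrack: best end state = 1; path = [2, 1, 2, 1, 2, 1]

path = [2, 1, 2, 1, 2, 1]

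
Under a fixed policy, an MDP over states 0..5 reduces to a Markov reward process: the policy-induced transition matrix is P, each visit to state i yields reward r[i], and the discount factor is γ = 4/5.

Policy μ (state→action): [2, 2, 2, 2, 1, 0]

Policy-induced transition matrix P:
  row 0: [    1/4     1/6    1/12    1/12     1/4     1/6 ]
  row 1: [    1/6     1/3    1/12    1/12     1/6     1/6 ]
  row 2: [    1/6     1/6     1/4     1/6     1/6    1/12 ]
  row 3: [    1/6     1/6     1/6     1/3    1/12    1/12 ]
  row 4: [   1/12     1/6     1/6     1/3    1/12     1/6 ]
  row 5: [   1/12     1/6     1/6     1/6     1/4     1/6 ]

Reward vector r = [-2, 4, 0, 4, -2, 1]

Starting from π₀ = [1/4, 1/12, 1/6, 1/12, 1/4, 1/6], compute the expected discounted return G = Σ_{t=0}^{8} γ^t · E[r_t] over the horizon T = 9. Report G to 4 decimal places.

t=0: π = [0.2500, 0.0833, 0.1667, 0.0833, 0.2500, 0.1667], E[r] = -0.1667, γ^t·E[r] = -0.166667, running G = -0.166667
t=1: π = [0.1528, 0.1806, 0.1528, 0.1944, 0.1736, 0.1458], E[r] = 0.9931, γ^t·E[r] = 0.794444, running G = 0.627778
t=2: π = [0.1528, 0.1968, 0.1516, 0.2002, 0.1609, 0.1377], E[r] = 1.0984, γ^t·E[r] = 0.702963, running G = 1.330741
t=3: π = [0.1545, 0.1995, 0.1502, 0.1977, 0.1608, 0.1373], E[r] = 1.0955, γ^t·E[r] = 0.560889, running G = 1.891630
t=4: π = [0.1547, 0.1999, 0.1497, 0.1969, 0.1611, 0.1377], E[r] = 1.0934, γ^t·E[r] = 0.447845, running G = 2.339475
t=5: π = [0.1547, 0.2000, 0.1496, 0.1968, 0.1612, 0.1378], E[r] = 1.0932, γ^t·E[r] = 0.358209, running G = 2.697684
t=6: π = [0.1546, 0.2000, 0.1496, 0.1968, 0.1612, 0.1378], E[r] = 1.0932, γ^t·E[r] = 0.286578, running G = 2.984262
t=7: π = [0.1546, 0.2000, 0.1496, 0.1968, 0.1612, 0.1378], E[r] = 1.0932, γ^t·E[r] = 0.229267, running G = 3.213529
t=8: π = [0.1546, 0.2000, 0.1496, 0.1968, 0.1612, 0.1378], E[r] = 1.0932, γ^t·E[r] = 0.183414, running G = 3.396942

G = 3.3969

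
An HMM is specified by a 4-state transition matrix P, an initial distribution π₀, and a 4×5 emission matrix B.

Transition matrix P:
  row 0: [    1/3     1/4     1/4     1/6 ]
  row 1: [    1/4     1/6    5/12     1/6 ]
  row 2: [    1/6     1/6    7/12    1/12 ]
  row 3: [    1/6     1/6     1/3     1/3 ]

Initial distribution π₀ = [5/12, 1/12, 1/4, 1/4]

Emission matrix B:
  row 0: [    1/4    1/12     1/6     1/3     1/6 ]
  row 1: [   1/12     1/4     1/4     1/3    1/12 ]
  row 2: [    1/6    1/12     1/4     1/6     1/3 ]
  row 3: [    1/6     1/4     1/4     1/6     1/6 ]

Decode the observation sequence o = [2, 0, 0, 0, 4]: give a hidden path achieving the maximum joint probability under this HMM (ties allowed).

path = [2, 2, 2, 2, 2]

t=0: δ = [6.944e-02, 2.083e-02, 6.250e-02, 6.250e-02]  (obs o_0=2)
t=1: δ = [5.787e-03, 1.447e-03, 6.076e-03, 3.472e-03]  ψ = [0, 0, 2, 3]  (obs o_1=0)
t=2: δ = [4.823e-04, 1.206e-04, 5.908e-04, 1.929e-04]  ψ = [0, 0, 2, 3]  (obs o_2=0)
t=3: δ = [4.019e-05, 1.005e-05, 5.744e-05, 1.340e-05]  ψ = [0, 0, 2, 0]  (obs o_3=0)
t=4: δ = [2.233e-06, 8.372e-07, 1.117e-05, 1.116e-06]  ψ = [0, 0, 2, 0]  (obs o_4=4)
backtrack: best end state = 2; path = [2, 2, 2, 2, 2]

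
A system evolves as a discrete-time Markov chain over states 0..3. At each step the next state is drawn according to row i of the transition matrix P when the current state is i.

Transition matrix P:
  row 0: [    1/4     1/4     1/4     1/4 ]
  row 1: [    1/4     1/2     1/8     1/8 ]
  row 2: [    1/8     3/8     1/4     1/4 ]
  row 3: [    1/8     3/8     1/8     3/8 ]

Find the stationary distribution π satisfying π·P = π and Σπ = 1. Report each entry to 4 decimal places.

π = [0.2000, 0.4000, 0.1714, 0.2286]

Balance equations π_j = Σ_i π_i·P[i][j]:
  π_0 = 1/4·π_0 + 1/4·π_1 + 1/8·π_2 + 1/8·π_3
  π_1 = 1/4·π_0 + 1/2·π_1 + 3/8·π_2 + 3/8·π_3
  π_2 = 1/4·π_0 + 1/8·π_1 + 1/4·π_2 + 1/8·π_3
  normalize: π_0 + π_1 + π_2 + π_3 = 1
Solving the linear system gives exactly π = [1/5, 2/5, 6/35, 8/35].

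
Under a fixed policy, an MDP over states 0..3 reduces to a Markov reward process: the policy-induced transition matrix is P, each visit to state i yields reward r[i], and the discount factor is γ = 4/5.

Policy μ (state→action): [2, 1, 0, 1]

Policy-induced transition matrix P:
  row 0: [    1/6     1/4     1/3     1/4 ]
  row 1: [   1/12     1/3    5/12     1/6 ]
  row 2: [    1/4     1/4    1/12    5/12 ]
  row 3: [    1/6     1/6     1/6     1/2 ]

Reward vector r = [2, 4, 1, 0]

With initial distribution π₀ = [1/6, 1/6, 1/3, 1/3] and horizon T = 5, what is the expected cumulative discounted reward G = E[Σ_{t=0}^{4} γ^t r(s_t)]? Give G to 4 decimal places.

t=0: π = [0.1667, 0.1667, 0.3333, 0.3333], E[r] = 1.3333, γ^t·E[r] = 1.333333, running G = 1.333333
t=1: π = [0.1806, 0.2361, 0.2083, 0.3750], E[r] = 1.5139, γ^t·E[r] = 1.211111, running G = 2.544444
t=2: π = [0.1644, 0.2384, 0.2384, 0.3588], E[r] = 1.5208, γ^t·E[r] = 0.973333, running G = 3.517778
t=3: π = [0.1667, 0.2400, 0.2338, 0.3596], E[r] = 1.5270, γ^t·E[r] = 0.781827, running G = 4.299605
t=4: π = [0.1662, 0.2400, 0.2350, 0.3589], E[r] = 1.5274, γ^t·E[r] = 0.625620, running G = 4.925225

G = 4.9252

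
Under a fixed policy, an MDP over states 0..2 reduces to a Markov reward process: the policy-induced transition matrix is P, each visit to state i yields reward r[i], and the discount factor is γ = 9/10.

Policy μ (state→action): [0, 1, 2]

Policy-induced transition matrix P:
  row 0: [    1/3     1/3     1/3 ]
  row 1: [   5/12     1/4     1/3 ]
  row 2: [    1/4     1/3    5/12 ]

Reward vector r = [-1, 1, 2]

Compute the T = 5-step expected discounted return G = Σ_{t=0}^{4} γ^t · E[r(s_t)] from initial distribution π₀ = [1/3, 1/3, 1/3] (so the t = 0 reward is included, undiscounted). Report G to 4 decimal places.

G = 2.8418

t=0: π = [0.3333, 0.3333, 0.3333], E[r] = 0.6667, γ^t·E[r] = 0.666667, running G = 0.666667
t=1: π = [0.3333, 0.3056, 0.3611], E[r] = 0.6944, γ^t·E[r] = 0.625000, running G = 1.291667
t=2: π = [0.3287, 0.3079, 0.3634], E[r] = 0.7060, γ^t·E[r] = 0.571875, running G = 1.863542
t=3: π = [0.3287, 0.3077, 0.3636], E[r] = 0.7062, γ^t·E[r] = 0.514828, running G = 2.378370
t=4: π = [0.3287, 0.3077, 0.3636], E[r] = 0.7063, γ^t·E[r] = 0.463398, running G = 2.841768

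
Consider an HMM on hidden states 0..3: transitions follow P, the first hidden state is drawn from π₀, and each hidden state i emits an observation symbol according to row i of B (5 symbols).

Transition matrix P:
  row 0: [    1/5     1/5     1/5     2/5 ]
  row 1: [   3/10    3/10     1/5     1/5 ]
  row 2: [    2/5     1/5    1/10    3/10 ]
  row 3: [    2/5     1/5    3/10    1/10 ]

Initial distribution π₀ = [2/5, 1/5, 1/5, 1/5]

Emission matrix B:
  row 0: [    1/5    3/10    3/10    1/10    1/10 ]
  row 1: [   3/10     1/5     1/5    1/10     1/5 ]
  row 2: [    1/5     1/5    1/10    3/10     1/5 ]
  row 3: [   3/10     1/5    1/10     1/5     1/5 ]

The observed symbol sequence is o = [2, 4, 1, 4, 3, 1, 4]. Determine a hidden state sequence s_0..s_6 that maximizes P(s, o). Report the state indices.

t=0: δ = [1.200e-01, 4.000e-02, 2.000e-02, 2.000e-02]  (obs o_0=2)
t=1: δ = [2.400e-03, 4.800e-03, 4.800e-03, 9.600e-03]  ψ = [0, 0, 0, 0]  (obs o_1=4)
t=2: δ = [1.152e-03, 3.840e-04, 5.760e-04, 2.880e-04]  ψ = [3, 3, 3, 2]  (obs o_2=1)
t=3: δ = [2.304e-05, 4.608e-05, 4.608e-05, 9.216e-05]  ψ = [0, 0, 0, 0]  (obs o_3=4)
t=4: δ = [3.686e-06, 1.843e-06, 8.294e-06, 2.765e-06]  ψ = [3, 3, 3, 2]  (obs o_4=3)
t=5: δ = [9.953e-07, 3.318e-07, 1.659e-07, 4.977e-07]  ψ = [2, 2, 2, 2]  (obs o_5=1)
t=6: δ = [1.991e-08, 3.981e-08, 3.981e-08, 7.963e-08]  ψ = [0, 0, 0, 0]  (obs o_6=4)
backtrack: best end state = 3; path = [0, 3, 0, 3, 2, 0, 3]

path = [0, 3, 0, 3, 2, 0, 3]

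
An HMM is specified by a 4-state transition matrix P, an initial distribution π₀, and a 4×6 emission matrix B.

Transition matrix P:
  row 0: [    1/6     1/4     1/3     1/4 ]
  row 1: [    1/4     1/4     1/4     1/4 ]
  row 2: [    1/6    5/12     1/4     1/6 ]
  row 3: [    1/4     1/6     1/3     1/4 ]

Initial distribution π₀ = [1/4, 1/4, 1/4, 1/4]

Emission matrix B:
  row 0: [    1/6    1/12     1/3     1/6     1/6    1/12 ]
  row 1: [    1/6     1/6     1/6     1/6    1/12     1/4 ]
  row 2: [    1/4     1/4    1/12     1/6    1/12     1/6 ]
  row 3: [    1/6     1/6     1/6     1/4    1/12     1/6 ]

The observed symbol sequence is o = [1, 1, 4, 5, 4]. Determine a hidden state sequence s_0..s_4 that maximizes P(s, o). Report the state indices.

path = [2, 1, 0, 1, 0]

t=0: δ = [2.083e-02, 4.167e-02, 6.250e-02, 4.167e-02]  (obs o_0=1)
t=1: δ = [8.681e-04, 4.340e-03, 3.906e-03, 1.736e-03]  ψ = [1, 2, 2, 1]  (obs o_1=1)
t=2: δ = [1.808e-04, 1.356e-04, 9.042e-05, 9.042e-05]  ψ = [1, 2, 1, 1]  (obs o_2=4)
t=3: δ = [2.826e-06, 1.130e-05, 1.005e-05, 7.535e-06]  ψ = [1, 0, 0, 0]  (obs o_3=5)
t=4: δ = [4.710e-07, 3.489e-07, 2.355e-07, 2.355e-07]  ψ = [1, 2, 1, 1]  (obs o_4=4)
backtrack: best end state = 0; path = [2, 1, 0, 1, 0]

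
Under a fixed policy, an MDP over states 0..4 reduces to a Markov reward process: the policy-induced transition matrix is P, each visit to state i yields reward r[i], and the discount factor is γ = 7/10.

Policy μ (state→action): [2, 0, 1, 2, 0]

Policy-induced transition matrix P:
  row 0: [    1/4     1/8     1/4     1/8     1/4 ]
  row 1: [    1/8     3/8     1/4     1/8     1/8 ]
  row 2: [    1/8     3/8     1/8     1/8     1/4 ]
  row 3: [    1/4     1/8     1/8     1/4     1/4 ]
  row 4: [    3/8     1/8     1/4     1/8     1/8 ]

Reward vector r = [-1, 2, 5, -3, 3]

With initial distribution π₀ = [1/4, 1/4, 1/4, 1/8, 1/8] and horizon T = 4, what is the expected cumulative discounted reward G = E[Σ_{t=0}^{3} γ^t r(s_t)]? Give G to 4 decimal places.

t=0: π = [0.2500, 0.2500, 0.2500, 0.1250, 0.1250], E[r] = 1.5000, γ^t·E[r] = 1.500000, running G = 1.500000
t=1: π = [0.2031, 0.2500, 0.2031, 0.1406, 0.2031], E[r] = 1.5000, γ^t·E[r] = 1.050000, running G = 2.550000
t=2: π = [0.2188, 0.2383, 0.2070, 0.1426, 0.1934], E[r] = 1.4453, γ^t·E[r] = 0.708203, running G = 3.258203
t=3: π = [0.2185, 0.2363, 0.2063, 0.1428, 0.1960], E[r] = 1.4453, γ^t·E[r] = 0.495742, running G = 3.753945

G = 3.7539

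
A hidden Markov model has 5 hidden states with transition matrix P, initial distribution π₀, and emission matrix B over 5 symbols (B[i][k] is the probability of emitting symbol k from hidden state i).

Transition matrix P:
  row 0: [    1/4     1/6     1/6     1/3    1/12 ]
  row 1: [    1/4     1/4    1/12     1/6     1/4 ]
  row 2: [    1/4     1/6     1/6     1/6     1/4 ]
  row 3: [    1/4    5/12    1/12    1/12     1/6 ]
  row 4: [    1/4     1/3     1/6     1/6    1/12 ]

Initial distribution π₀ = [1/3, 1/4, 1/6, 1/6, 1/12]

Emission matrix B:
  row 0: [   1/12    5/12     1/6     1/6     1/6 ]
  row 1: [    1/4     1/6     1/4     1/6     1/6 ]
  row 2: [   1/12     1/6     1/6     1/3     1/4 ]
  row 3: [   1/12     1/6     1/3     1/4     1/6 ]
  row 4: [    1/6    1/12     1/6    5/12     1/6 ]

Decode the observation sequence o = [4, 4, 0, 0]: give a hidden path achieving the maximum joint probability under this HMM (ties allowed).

t=0: δ = [5.556e-02, 4.167e-02, 4.167e-02, 2.778e-02, 1.389e-02]  (obs o_0=4)
t=1: δ = [2.315e-03, 1.929e-03, 2.315e-03, 3.086e-03, 1.736e-03]  ψ = [0, 3, 0, 0, 1]  (obs o_1=4)
t=2: δ = [6.430e-05, 3.215e-04, 3.215e-05, 6.430e-05, 9.645e-05]  ψ = [3, 3, 0, 0, 2]  (obs o_2=0)
t=3: δ = [6.698e-06, 2.009e-05, 2.233e-06, 4.465e-06, 1.340e-05]  ψ = [1, 1, 1, 1, 1]  (obs o_3=0)
backtrack: best end state = 1; path = [0, 3, 1, 1]

path = [0, 3, 1, 1]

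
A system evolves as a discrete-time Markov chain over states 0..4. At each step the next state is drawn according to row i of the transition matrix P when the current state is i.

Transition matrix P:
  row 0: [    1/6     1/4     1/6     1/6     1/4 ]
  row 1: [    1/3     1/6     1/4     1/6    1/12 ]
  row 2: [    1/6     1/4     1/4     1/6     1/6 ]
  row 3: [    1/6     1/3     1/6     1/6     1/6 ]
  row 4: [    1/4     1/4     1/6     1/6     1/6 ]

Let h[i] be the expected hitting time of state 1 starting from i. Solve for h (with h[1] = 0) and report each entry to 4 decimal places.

h = [3.7895, 0.0000, 3.7895, 3.4737, 3.7895]

First-step conditioning: h[1] = 0; for i ≠ 1, h[i] = 1 + Σ_k P[i][k]·h[k].
  h[0] = 1 + 1/6·h[0] + 1/6·h[2] + 1/6·h[3] + 1/4·h[4]
  h[2] = 1 + 1/6·h[0] + 1/4·h[2] + 1/6·h[3] + 1/6·h[4]
  h[3] = 1 + 1/6·h[0] + 1/6·h[2] + 1/6·h[3] + 1/6·h[4]
  h[4] = 1 + 1/4·h[0] + 1/6·h[2] + 1/6·h[3] + 1/6·h[4]
Solving the 4×4 linear system over states ≠ 1 gives exactly h = [72/19, 0, 72/19, 66/19, 72/19] (h[1] = 0 is the target).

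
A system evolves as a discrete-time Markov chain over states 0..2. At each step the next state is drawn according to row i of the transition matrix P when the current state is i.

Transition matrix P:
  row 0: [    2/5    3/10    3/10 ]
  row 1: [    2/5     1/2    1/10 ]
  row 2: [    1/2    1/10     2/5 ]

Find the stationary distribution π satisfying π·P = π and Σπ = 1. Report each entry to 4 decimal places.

Balance equations π_j = Σ_i π_i·P[i][j]:
  π_0 = 2/5·π_0 + 2/5·π_1 + 1/2·π_2
  π_1 = 3/10·π_0 + 1/2·π_1 + 1/10·π_2
  normalize: π_0 + π_1 + π_2 = 1
Solving the linear system gives exactly π = [29/68, 21/68, 9/34].

π = [0.4265, 0.3088, 0.2647]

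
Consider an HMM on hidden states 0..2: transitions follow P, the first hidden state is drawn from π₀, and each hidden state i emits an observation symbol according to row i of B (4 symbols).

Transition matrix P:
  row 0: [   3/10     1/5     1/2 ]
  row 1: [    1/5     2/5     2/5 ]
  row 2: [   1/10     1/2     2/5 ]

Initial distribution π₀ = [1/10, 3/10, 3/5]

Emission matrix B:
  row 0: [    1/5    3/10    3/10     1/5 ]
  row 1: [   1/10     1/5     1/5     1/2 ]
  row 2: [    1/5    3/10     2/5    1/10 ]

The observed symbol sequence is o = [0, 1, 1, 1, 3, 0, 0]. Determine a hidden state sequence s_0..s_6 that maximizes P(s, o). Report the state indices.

t=0: δ = [2.000e-02, 3.000e-02, 1.200e-01]  (obs o_0=0)
t=1: δ = [3.600e-03, 1.200e-02, 1.440e-02]  ψ = [2, 2, 2]  (obs o_1=1)
t=2: δ = [7.200e-04, 1.440e-03, 1.728e-03]  ψ = [1, 2, 2]  (obs o_2=1)
t=3: δ = [8.640e-05, 1.728e-04, 2.074e-04]  ψ = [1, 2, 2]  (obs o_3=1)
t=4: δ = [6.912e-06, 5.184e-05, 8.294e-06]  ψ = [1, 2, 2]  (obs o_4=3)
t=5: δ = [2.074e-06, 2.074e-06, 4.147e-06]  ψ = [1, 1, 1]  (obs o_5=0)
t=6: δ = [1.244e-07, 2.074e-07, 3.318e-07]  ψ = [0, 2, 2]  (obs o_6=0)
backtrack: best end state = 2; path = [2, 2, 2, 2, 1, 2, 2]

path = [2, 2, 2, 2, 1, 2, 2]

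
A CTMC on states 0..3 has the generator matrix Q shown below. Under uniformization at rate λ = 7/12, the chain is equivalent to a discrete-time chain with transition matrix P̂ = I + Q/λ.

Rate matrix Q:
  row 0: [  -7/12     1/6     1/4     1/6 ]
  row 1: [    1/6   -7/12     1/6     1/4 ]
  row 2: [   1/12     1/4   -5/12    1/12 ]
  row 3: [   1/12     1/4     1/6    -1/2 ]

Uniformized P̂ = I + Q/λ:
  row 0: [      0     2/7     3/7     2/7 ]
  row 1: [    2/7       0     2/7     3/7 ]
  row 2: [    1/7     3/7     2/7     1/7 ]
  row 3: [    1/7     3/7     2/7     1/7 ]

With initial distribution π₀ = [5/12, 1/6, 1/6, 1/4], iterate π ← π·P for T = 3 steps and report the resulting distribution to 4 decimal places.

t=0: π = [0.4167, 0.1667, 0.1667, 0.2500]
t=1: π = [0.1071, 0.2976, 0.3452, 0.2500]
t=2: π = [0.1701, 0.2857, 0.3010, 0.2432]
t=3: π = [0.1594, 0.2818, 0.3100, 0.2488]

π = [0.1594, 0.2818, 0.3100, 0.2488]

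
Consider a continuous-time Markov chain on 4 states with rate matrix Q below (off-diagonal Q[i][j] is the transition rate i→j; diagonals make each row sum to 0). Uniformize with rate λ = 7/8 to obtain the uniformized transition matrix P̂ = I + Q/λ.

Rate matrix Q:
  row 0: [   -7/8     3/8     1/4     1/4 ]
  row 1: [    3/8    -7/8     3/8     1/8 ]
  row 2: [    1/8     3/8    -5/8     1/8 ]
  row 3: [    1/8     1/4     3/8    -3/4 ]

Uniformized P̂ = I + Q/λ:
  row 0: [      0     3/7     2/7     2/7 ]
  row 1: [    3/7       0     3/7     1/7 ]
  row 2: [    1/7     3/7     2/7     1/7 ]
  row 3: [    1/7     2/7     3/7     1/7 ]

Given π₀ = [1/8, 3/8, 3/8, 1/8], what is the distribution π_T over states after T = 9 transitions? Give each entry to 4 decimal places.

t=0: π = [0.1250, 0.3750, 0.3750, 0.1250]
t=1: π = [0.2321, 0.2500, 0.3571, 0.1607]
t=2: π = [0.1811, 0.2985, 0.3444, 0.1760]
t=3: π = [0.2023, 0.2755, 0.3535, 0.1687]
t=4: π = [0.1927, 0.2864, 0.3492, 0.1718]
t=5: π = [0.1972, 0.2813, 0.3512, 0.1704]
t=6: π = [0.1951, 0.2837, 0.3502, 0.1710]
t=7: π = [0.1960, 0.2826, 0.3507, 0.1707]
t=8: π = [0.1956, 0.2831, 0.3505, 0.1709]
t=9: π = [0.1958, 0.2828, 0.3506, 0.1708]

π = [0.1958, 0.2828, 0.3506, 0.1708]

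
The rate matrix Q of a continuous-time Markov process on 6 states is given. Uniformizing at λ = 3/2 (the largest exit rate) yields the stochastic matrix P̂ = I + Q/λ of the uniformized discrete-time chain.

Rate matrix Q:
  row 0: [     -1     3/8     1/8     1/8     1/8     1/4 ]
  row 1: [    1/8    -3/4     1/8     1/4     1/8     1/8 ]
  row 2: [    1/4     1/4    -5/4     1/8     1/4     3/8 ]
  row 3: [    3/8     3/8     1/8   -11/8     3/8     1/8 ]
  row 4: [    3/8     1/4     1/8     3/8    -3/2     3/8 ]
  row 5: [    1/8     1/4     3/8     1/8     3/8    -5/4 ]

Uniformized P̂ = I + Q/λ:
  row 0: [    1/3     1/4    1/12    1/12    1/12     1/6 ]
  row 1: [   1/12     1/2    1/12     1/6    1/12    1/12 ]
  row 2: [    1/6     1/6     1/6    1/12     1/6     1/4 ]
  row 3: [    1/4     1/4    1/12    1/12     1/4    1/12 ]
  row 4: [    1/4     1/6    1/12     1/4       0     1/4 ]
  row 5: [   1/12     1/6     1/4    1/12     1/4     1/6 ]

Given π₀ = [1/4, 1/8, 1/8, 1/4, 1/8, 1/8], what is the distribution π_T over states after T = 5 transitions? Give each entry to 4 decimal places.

t=0: π = [0.2500, 0.1250, 0.1250, 0.2500, 0.1250, 0.1250]
t=1: π = [0.2188, 0.2500, 0.1146, 0.1146, 0.1458, 0.1563]
t=2: π = [0.1910, 0.2778, 0.1189, 0.1285, 0.1259, 0.1580]
t=3: π = [0.1834, 0.2859, 0.1196, 0.1275, 0.1305, 0.1532]
t=4: π = [0.1821, 0.2879, 0.1188, 0.1289, 0.1292, 0.1531]
t=5: π = [0.1818, 0.2885, 0.1187, 0.1289, 0.1295, 0.1526]

π = [0.1818, 0.2885, 0.1187, 0.1289, 0.1295, 0.1526]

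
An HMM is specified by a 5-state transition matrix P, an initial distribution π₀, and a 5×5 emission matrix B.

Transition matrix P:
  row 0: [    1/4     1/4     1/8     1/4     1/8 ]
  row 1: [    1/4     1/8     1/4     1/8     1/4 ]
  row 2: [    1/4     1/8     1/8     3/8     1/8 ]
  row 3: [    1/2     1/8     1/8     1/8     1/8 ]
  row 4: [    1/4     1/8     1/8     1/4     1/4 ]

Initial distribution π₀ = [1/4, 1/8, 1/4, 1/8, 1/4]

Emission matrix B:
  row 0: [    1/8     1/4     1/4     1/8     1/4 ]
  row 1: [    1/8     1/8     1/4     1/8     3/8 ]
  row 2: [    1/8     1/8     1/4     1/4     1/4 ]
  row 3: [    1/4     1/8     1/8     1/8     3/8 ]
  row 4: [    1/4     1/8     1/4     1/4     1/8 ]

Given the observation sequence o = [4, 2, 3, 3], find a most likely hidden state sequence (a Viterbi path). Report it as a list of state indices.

path = [0, 1, 4, 4]

t=0: δ = [6.250e-02, 4.688e-02, 6.250e-02, 4.688e-02, 3.125e-02]  (obs o_0=4)
t=1: δ = [5.859e-03, 3.906e-03, 2.930e-03, 2.930e-03, 2.930e-03]  ψ = [3, 0, 1, 2, 1]  (obs o_1=2)
t=2: δ = [1.831e-04, 1.831e-04, 2.441e-04, 1.831e-04, 2.441e-04]  ψ = [0, 0, 1, 0, 1]  (obs o_2=3)
t=3: δ = [1.144e-05, 5.722e-06, 1.144e-05, 1.144e-05, 1.526e-05]  ψ = [3, 0, 1, 2, 4]  (obs o_3=3)
backtrack: best end state = 4; path = [0, 1, 4, 4]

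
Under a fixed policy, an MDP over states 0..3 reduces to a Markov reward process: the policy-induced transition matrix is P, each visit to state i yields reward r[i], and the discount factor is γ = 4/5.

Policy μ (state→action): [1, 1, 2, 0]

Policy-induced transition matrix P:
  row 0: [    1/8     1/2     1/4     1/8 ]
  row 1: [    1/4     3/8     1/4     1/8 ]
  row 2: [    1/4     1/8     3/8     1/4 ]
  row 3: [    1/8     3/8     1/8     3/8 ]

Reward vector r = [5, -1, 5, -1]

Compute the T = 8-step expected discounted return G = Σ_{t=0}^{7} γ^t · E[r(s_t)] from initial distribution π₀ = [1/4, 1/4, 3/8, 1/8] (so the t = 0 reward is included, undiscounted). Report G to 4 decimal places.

G = 8.3724

t=0: π = [0.2500, 0.2500, 0.3750, 0.1250], E[r] = 2.7500, γ^t·E[r] = 2.750000, running G = 2.750000
t=1: π = [0.2031, 0.3125, 0.2813, 0.2031], E[r] = 1.9063, γ^t·E[r] = 1.525000, running G = 4.275000
t=2: π = [0.1992, 0.3301, 0.2598, 0.2109], E[r] = 1.7539, γ^t·E[r] = 1.122500, running G = 5.397500
t=3: π = [0.1987, 0.3350, 0.2561, 0.2102], E[r] = 1.7290, γ^t·E[r] = 0.885250, running G = 6.282750
t=4: π = [0.1989, 0.3358, 0.2557, 0.2096], E[r] = 1.7277, γ^t·E[r] = 0.707675, running G = 6.990425
t=5: π = [0.1989, 0.3359, 0.2558, 0.2094], E[r] = 1.7283, γ^t·E[r] = 0.566328, running G = 7.556753
t=6: π = [0.1990, 0.3359, 0.2558, 0.2093], E[r] = 1.7286, γ^t·E[r] = 0.453138, running G = 8.009890
t=7: π = [0.1990, 0.3359, 0.2558, 0.2093], E[r] = 1.7287, γ^t·E[r] = 0.362527, running G = 8.372417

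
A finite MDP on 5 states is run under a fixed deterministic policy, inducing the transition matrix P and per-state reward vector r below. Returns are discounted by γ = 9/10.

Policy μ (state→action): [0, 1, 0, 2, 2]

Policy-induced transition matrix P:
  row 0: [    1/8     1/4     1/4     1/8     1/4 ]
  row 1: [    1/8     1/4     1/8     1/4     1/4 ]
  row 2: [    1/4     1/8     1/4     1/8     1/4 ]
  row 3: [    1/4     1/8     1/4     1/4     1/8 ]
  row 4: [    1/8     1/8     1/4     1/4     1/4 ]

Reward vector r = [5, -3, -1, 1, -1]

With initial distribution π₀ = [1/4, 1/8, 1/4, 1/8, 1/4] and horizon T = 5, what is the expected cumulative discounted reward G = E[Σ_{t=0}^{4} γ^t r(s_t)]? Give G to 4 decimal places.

t=0: π = [0.2500, 0.1250, 0.2500, 0.1250, 0.2500], E[r] = 0.5000, γ^t·E[r] = 0.500000, running G = 0.500000
t=1: π = [0.1719, 0.1719, 0.2344, 0.1875, 0.2344], E[r] = 0.0625, γ^t·E[r] = 0.056250, running G = 0.556250
t=2: π = [0.1777, 0.1680, 0.2285, 0.1992, 0.2266], E[r] = 0.1289, γ^t·E[r] = 0.104414, running G = 0.660664
t=3: π = [0.1785, 0.1682, 0.2290, 0.1992, 0.2251], E[r] = 0.1328, γ^t·E[r] = 0.096820, running G = 0.757484
t=4: π = [0.1785, 0.1683, 0.2290, 0.1991, 0.2251], E[r] = 0.1326, γ^t·E[r] = 0.087018, running G = 0.844503

G = 0.8445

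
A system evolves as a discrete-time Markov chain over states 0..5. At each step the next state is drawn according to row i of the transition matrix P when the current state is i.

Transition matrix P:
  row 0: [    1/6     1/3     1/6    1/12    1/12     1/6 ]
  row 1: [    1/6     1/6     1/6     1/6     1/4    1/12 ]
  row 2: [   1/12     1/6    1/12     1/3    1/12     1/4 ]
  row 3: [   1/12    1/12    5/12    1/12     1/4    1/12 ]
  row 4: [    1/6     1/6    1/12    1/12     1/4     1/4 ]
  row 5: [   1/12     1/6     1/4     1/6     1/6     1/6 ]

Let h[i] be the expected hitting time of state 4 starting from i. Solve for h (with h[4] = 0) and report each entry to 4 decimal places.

First-step conditioning: h[4] = 0; for i ≠ 4, h[i] = 1 + Σ_k P[i][k]·h[k].
  h[0] = 1 + 1/6·h[0] + 1/3·h[1] + 1/6·h[2] + 1/12·h[3] + 1/6·h[5]
  h[1] = 1 + 1/6·h[0] + 1/6·h[1] + 1/6·h[2] + 1/6·h[3] + 1/12·h[5]
  h[2] = 1 + 1/12·h[0] + 1/6·h[1] + 1/12·h[2] + 1/3·h[3] + 1/4·h[5]
  h[3] = 1 + 1/12·h[0] + 1/12·h[1] + 5/12·h[2] + 1/12·h[3] + 1/12·h[5]
  h[5] = 1 + 1/12·h[0] + 1/6·h[1] + 1/4·h[2] + 1/6·h[3] + 1/6·h[5]
Solving the 5×5 linear system over states ≠ 4 gives exactly h = [49706/7787, 42404/7787, 49102/7787, 43388/7787, 0, 46204/7787] (h[4] = 0 is the target).

h = [6.3832, 5.4455, 6.3056, 5.5719, 0.0000, 5.9335]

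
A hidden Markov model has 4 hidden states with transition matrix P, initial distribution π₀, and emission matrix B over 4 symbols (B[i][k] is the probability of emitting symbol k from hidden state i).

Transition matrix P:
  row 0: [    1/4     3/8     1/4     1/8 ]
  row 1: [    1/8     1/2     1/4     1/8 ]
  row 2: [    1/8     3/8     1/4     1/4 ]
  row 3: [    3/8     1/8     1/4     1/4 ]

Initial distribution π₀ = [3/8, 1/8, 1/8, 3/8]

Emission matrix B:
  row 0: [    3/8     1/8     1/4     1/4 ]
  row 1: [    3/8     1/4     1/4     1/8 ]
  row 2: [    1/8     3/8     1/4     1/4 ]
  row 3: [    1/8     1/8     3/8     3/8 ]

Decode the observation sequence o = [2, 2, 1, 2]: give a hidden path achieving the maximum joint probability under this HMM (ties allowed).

path = [3, 0, 1, 1]

t=0: δ = [9.375e-02, 3.125e-02, 3.125e-02, 1.406e-01]  (obs o_0=2)
t=1: δ = [1.318e-02, 8.789e-03, 8.789e-03, 1.318e-02]  ψ = [3, 0, 3, 3]  (obs o_1=2)
t=2: δ = [6.180e-04, 1.236e-03, 1.236e-03, 4.120e-04]  ψ = [3, 0, 0, 3]  (obs o_2=1)
t=3: δ = [3.862e-05, 1.545e-04, 7.725e-05, 1.159e-04]  ψ = [0, 1, 1, 2]  (obs o_3=2)
backtrack: best end state = 1; path = [3, 0, 1, 1]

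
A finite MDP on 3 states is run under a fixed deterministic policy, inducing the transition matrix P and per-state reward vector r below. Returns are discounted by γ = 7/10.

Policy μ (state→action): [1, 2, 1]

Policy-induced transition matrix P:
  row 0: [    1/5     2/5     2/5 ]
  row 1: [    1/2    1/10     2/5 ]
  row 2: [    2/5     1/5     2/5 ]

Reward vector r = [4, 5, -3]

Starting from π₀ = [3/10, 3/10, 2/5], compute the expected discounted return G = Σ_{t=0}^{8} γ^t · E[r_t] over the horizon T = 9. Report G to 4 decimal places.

G = 4.6705

t=0: π = [0.3000, 0.3000, 0.4000], E[r] = 1.5000, γ^t·E[r] = 1.500000, running G = 1.500000
t=1: π = [0.3700, 0.2300, 0.4000], E[r] = 1.4300, γ^t·E[r] = 1.001000, running G = 2.501000
t=2: π = [0.3490, 0.2510, 0.4000], E[r] = 1.4510, γ^t·E[r] = 0.710990, running G = 3.211990
t=3: π = [0.3553, 0.2447, 0.4000], E[r] = 1.4447, γ^t·E[r] = 0.495532, running G = 3.707522
t=4: π = [0.3534, 0.2466, 0.4000], E[r] = 1.4466, γ^t·E[r] = 0.347326, running G = 4.054848
t=5: π = [0.3540, 0.2460, 0.4000], E[r] = 1.4460, γ^t·E[r] = 0.243033, running G = 4.297881
t=6: π = [0.3538, 0.2462, 0.4000], E[r] = 1.4462, γ^t·E[r] = 0.170143, running G = 4.468025
t=7: π = [0.3539, 0.2461, 0.4000], E[r] = 1.4461, γ^t·E[r] = 0.119096, running G = 4.587121
t=8: π = [0.3538, 0.2462, 0.4000], E[r] = 1.4462, γ^t·E[r] = 0.083368, running G = 4.670489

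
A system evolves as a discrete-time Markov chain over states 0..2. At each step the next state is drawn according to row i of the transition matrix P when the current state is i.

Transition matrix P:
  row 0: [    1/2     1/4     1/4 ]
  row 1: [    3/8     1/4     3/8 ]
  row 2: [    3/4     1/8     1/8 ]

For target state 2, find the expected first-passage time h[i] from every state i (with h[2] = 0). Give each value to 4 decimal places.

h = [3.5556, 3.1111, 0.0000]

First-step conditioning: h[2] = 0; for i ≠ 2, h[i] = 1 + Σ_k P[i][k]·h[k].
  h[0] = 1 + 1/2·h[0] + 1/4·h[1]
  h[1] = 1 + 3/8·h[0] + 1/4·h[1]
Solving the 2×2 linear system over states ≠ 2 gives exactly h = [32/9, 28/9, 0] (h[2] = 0 is the target).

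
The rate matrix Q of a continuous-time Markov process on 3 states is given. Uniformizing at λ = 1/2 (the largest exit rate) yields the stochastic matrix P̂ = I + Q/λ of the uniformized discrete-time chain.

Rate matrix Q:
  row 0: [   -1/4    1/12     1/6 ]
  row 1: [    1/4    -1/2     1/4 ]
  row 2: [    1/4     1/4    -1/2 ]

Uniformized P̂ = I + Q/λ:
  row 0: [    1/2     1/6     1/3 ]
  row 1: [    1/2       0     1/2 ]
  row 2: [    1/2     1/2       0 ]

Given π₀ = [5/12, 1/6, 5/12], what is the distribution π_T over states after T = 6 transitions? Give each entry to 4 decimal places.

t=0: π = [0.4167, 0.1667, 0.4167]
t=1: π = [0.5000, 0.2778, 0.2222]
t=2: π = [0.5000, 0.1944, 0.3056]
t=3: π = [0.5000, 0.2361, 0.2639]
t=4: π = [0.5000, 0.2153, 0.2847]
t=5: π = [0.5000, 0.2257, 0.2743]
t=6: π = [0.5000, 0.2205, 0.2795]

π = [0.5000, 0.2205, 0.2795]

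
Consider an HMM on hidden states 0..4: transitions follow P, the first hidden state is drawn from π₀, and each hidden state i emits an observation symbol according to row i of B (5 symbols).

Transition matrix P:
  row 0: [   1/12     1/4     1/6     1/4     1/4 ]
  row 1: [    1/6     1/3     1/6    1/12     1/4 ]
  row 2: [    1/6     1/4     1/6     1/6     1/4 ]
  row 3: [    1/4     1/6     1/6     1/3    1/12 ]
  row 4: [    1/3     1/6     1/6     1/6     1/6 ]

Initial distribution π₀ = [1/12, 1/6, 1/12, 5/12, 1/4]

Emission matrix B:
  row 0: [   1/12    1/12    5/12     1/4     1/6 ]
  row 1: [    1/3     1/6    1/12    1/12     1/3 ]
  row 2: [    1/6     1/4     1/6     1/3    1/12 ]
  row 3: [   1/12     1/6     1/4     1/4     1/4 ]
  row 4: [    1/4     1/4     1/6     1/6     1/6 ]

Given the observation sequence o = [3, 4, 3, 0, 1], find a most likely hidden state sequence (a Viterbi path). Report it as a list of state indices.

t=0: δ = [2.083e-02, 1.389e-02, 2.778e-02, 1.042e-01, 4.167e-02]  (obs o_0=3)
t=1: δ = [4.340e-03, 5.787e-03, 1.447e-03, 8.681e-03, 1.447e-03]  ψ = [3, 3, 3, 3, 3]  (obs o_1=4)
t=2: δ = [5.425e-04, 1.608e-04, 4.823e-04, 7.234e-04, 2.411e-04]  ψ = [3, 1, 3, 3, 1]  (obs o_2=3)
t=3: δ = [1.507e-05, 4.521e-05, 2.009e-05, 2.009e-05, 3.391e-05]  ψ = [3, 0, 3, 3, 0]  (obs o_3=0)
t=4: δ = [9.419e-07, 2.512e-06, 1.884e-06, 1.116e-06, 2.826e-06]  ψ = [4, 1, 1, 3, 1]  (obs o_4=1)
backtrack: best end state = 4; path = [3, 3, 0, 1, 4]

path = [3, 3, 0, 1, 4]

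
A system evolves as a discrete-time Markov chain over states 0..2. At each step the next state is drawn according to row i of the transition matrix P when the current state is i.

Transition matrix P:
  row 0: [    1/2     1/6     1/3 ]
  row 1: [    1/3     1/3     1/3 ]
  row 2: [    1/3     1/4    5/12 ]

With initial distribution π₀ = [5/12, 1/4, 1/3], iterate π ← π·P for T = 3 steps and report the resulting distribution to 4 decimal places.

t=0: π = [0.4167, 0.2500, 0.3333]
t=1: π = [0.4028, 0.2361, 0.3611]
t=2: π = [0.4005, 0.2361, 0.3634]
t=3: π = [0.4001, 0.2363, 0.3636]

π = [0.4001, 0.2363, 0.3636]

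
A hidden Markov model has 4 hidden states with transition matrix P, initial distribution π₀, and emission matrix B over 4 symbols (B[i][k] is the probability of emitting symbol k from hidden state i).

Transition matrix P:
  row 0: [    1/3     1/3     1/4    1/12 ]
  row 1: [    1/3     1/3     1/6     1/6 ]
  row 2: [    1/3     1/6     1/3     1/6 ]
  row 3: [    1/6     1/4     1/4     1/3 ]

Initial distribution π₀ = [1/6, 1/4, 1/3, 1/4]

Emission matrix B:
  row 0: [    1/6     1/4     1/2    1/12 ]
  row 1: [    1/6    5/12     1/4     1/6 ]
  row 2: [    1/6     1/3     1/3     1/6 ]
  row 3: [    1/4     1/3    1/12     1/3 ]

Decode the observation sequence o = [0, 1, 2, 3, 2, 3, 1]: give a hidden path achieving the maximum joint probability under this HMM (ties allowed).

t=0: δ = [2.778e-02, 4.167e-02, 5.556e-02, 6.250e-02]  (obs o_0=0)
t=1: δ = [4.630e-03, 6.510e-03, 6.173e-03, 6.944e-03]  ψ = [2, 3, 2, 3]  (obs o_1=1)
t=2: δ = [1.085e-03, 5.425e-04, 6.859e-04, 1.929e-04]  ψ = [1, 1, 2, 3]  (obs o_2=2)
t=3: δ = [3.014e-05, 6.028e-05, 4.521e-05, 3.810e-05]  ψ = [0, 0, 0, 2]  (obs o_3=3)
t=4: δ = [1.005e-05, 5.023e-06, 5.023e-06, 1.058e-06]  ψ = [1, 1, 2, 3]  (obs o_4=2)
t=5: δ = [2.791e-07, 5.582e-07, 4.186e-07, 2.791e-07]  ψ = [0, 0, 0, 0]  (obs o_5=3)
t=6: δ = [4.651e-08, 7.752e-08, 4.651e-08, 3.101e-08]  ψ = [1, 1, 2, 1]  (obs o_6=1)
backtrack: best end state = 1; path = [3, 1, 0, 1, 0, 1, 1]

path = [3, 1, 0, 1, 0, 1, 1]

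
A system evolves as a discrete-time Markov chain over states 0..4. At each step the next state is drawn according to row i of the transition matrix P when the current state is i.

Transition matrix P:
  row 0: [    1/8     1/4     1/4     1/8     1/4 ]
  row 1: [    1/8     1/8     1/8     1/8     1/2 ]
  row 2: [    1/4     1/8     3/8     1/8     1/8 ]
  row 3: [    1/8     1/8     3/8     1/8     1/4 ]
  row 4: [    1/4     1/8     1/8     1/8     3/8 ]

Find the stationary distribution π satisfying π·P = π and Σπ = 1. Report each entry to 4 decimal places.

Balance equations π_j = Σ_i π_i·P[i][j]:
  π_0 = 1/8·π_0 + 1/8·π_1 + 1/4·π_2 + 1/8·π_3 + 1/4·π_4
  π_1 = 1/4·π_0 + 1/8·π_1 + 1/8·π_2 + 1/8·π_3 + 1/8·π_4
  π_2 = 1/4·π_0 + 1/8·π_1 + 3/8·π_2 + 3/8·π_3 + 1/8·π_4
  π_3 = 1/8·π_0 + 1/8·π_1 + 1/8·π_2 + 1/8·π_3 + 1/8·π_4
  normalize: π_0 + π_1 + π_2 + π_3 + π_4 = 1
Solving the linear system gives exactly π = [14/73, 87/584, 421/1752, 1/8, 515/1752].

π = [0.1918, 0.1490, 0.2403, 0.1250, 0.2939]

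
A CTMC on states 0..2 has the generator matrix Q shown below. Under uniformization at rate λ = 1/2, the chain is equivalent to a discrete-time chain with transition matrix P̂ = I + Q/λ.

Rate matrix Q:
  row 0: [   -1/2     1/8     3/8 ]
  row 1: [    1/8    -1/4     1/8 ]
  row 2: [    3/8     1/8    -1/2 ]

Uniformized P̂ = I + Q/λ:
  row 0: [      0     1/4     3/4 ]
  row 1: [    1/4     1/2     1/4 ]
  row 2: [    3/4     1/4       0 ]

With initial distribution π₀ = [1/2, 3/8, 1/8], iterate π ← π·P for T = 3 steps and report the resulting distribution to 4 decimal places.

π = [0.2539, 0.3340, 0.4121]

t=0: π = [0.5000, 0.3750, 0.1250]
t=1: π = [0.1875, 0.3438, 0.4688]
t=2: π = [0.4375, 0.3359, 0.2266]
t=3: π = [0.2539, 0.3340, 0.4121]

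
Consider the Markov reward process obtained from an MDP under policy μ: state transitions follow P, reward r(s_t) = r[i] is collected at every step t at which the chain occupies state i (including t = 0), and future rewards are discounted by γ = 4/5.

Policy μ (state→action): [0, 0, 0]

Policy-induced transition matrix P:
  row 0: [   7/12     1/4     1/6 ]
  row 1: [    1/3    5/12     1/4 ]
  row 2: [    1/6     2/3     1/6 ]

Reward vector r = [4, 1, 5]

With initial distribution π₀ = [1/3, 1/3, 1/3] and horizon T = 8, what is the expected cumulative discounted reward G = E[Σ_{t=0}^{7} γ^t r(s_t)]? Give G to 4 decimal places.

t=0: π = [0.3333, 0.3333, 0.3333], E[r] = 3.3333, γ^t·E[r] = 3.333333, running G = 3.333333
t=1: π = [0.3611, 0.4444, 0.1944], E[r] = 2.8611, γ^t·E[r] = 2.288889, running G = 5.622222
t=2: π = [0.3912, 0.4051, 0.2037], E[r] = 2.9884, γ^t·E[r] = 1.912593, running G = 7.534815
t=3: π = [0.3972, 0.4024, 0.2004], E[r] = 2.9932, γ^t·E[r] = 1.532543, running G = 9.067358
t=4: π = [0.3992, 0.4006, 0.2002], E[r] = 2.9985, γ^t·E[r] = 1.228174, running G = 10.295533
t=5: π = [0.3998, 0.4002, 0.2000], E[r] = 2.9995, γ^t·E[r] = 0.982880, running G = 11.278412
t=6: π = [0.3999, 0.4000, 0.2000], E[r] = 2.9999, γ^t·E[r] = 0.786397, running G = 12.064809
t=7: π = [0.4000, 0.4000, 0.2000], E[r] = 3.0000, γ^t·E[r] = 0.629137, running G = 12.693946

G = 12.6939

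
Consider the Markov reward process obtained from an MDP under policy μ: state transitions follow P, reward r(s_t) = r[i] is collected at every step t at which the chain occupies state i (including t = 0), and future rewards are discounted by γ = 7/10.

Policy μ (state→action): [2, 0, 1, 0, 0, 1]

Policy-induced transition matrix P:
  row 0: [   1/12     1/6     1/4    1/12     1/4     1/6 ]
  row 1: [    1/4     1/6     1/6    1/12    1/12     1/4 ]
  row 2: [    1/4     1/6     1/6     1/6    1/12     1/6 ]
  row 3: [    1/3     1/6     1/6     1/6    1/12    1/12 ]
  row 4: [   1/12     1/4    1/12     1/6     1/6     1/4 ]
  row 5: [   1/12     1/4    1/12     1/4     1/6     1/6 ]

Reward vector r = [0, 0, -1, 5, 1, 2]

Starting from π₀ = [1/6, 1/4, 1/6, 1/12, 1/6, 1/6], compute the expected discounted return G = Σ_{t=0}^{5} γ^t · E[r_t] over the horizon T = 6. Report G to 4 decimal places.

G = 2.8964

t=0: π = [0.1667, 0.2500, 0.1667, 0.0833, 0.1667, 0.1667], E[r] = 0.7500, γ^t·E[r] = 0.750000, running G = 0.750000
t=1: π = [0.1736, 0.1944, 0.1528, 0.1458, 0.1389, 0.1944], E[r] = 1.1042, γ^t·E[r] = 0.772917, running G = 1.522917
t=2: π = [0.1777, 0.1944, 0.1534, 0.1522, 0.1400, 0.1823], E[r] = 1.1123, γ^t·E[r] = 0.545012, running G = 2.067928
t=3: π = [0.1793, 0.1935, 0.1546, 0.1508, 0.1398, 0.1819], E[r] = 1.1032, γ^t·E[r] = 0.378382, running G = 2.446310
t=4: π = [0.1791, 0.1935, 0.1548, 0.1507, 0.1400, 0.1819], E[r] = 1.1027, γ^t·E[r] = 0.264761, running G = 2.711071
t=5: π = [0.1791, 0.1935, 0.1548, 0.1508, 0.1400, 0.1819], E[r] = 1.1029, γ^t·E[r] = 0.185368, running G = 2.896439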